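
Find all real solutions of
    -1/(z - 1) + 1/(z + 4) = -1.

Multiply both sides by (z - 1)(z + 4):
-(z + 4) + (z - 1) = -(z - 1)(z + 4).
Expand and collect terms: -z^2 - 3z + 9 = 0.
By the quadratic formula, z = (3 +/- sqrt(45)) / -2, so z ~= -4.8541 or z ~= 1.8541.
Neither value makes a denominator zero (z != 1, z != -4), so both are valid.

z = -4.8541 or z = 1.8541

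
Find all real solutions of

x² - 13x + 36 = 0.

Factor: (x - 9)(x - 4) = 0.
So x = 9 or x = 4.

x = 4 or x = 9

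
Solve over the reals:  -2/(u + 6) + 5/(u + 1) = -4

Multiply both sides by (u + 6)(u + 1):
-2(u + 1) + 5(u + 6) = -4(u + 6)(u + 1).
Expand and collect terms: -4u^2 - 31u - 52 = 0.
By the quadratic formula, u = (31 +/- sqrt(129)) / -8, so u ~= -5.2947 or u ~= -2.4553.
Neither value makes a denominator zero (u != -6, u != -1), so both are valid.

u = -5.2947 or u = -2.4553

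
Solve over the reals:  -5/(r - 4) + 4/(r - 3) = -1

Multiply both sides by (r - 4)(r - 3):
-5(r - 3) + 4(r - 4) = -(r - 4)(r - 3).
Expand and collect terms: -r^2 + 8r - 11 = 0.
By the quadratic formula, r = (-8 +/- sqrt(20)) / -2, so r ~= 1.7639 or r ~= 6.2361.
Neither value makes a denominator zero (r != 4, r != 3), so both are valid.

r = 1.7639 or r = 6.2361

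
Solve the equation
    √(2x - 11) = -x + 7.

x = 6

Square both sides: 2x - 11 = (-x + 7)².
Expand and rearrange: x² - 16x + 60 = 0.
Solving gives x = 10 or x = 6.
Check each candidate in the original equation:
  x = 10: √(9) = 3, while -x + 7 = -3 — extraneous.
  x = 6: √(1) = 1, while -x + 7 = 1 — valid.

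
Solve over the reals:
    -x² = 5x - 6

Bring every term to one side: -x² - 5x + 6 = 0.
Factor: -1(x + 6)(x - 1) = 0.
So x = -6 or x = 1.

x = -6 or x = 1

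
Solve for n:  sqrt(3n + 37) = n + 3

n = 4

Square both sides: 3n + 37 = (n + 3)^2.
Expand and rearrange: n^2 + 3n - 28 = 0.
Solving gives n = 4 or n = -7.
Check each candidate in the original equation:
  n = 4: sqrt(49) = 7, while n + 3 = 7 — valid.
  n = -7: sqrt(16) = 4, while n + 3 = -4 — extraneous.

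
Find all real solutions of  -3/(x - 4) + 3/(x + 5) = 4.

x = -4.1742 or x = 3.1742

Multiply both sides by (x - 4)(x + 5):
-3(x + 5) + 3(x - 4) = 4(x - 4)(x + 5).
Expand and collect terms: 4x^2 + 4x - 53 = 0.
By the quadratic formula, x = (-4 +/- sqrt(864)) / 8, so x ~= 3.1742 or x ~= -4.1742.
Neither value makes a denominator zero (x != 4, x != -5), so both are valid.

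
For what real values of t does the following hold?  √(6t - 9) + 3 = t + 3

t = 3

Isolate the radical: √(6t - 9) = t.
Square both sides: 6t - 9 = (t)².
Expand and rearrange: t² - 6t + 9 = 0.
This gives the repeated root t = 3.
Check in the original equation:
  t = 3: √(9) = 3, while t = 3 — valid.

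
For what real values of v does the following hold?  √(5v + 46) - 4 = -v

v = -2

Isolate the radical: √(5v + 46) = -v + 4.
Square both sides: 5v + 46 = (-v + 4)².
Expand and rearrange: v² - 13v - 30 = 0.
Solving gives v = 15 or v = -2.
Check each candidate in the original equation:
  v = 15: √(121) = 11, while -v + 4 = -11 — extraneous.
  v = -2: √(36) = 6, while -v + 4 = 6 — valid.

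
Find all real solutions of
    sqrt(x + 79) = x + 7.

Square both sides: x + 79 = (x + 7)^2.
Expand and rearrange: x^2 + 13x - 30 = 0.
Solving gives x = 2 or x = -15.
Check each candidate in the original equation:
  x = 2: sqrt(81) = 9, while x + 7 = 9 — valid.
  x = -15: sqrt(64) = 8, while x + 7 = -8 — extraneous.

x = 2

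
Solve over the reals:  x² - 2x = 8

Bring every term to one side: x² - 2x - 8 = 0.
Factor: (x - 4)(x + 2) = 0.
So x = 4 or x = -2.

x = -2 or x = 4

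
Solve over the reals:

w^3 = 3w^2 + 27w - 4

w = -4 or w = 0.1459 or w = 6.8541

Rearrange: w^3 - 3w^2 - 27w + 4 = 0.
Possible rational roots are divisors of 4. Testing w = -4 gives 0, so (w + 4) is a factor.
Divide: w^3 - 3w^2 - 27w + 4 = (w + 4)(w^2 - 7w + 1).
Apply the quadratic formula to w^2 - 7w + 1 = 0: w = (7 +/- sqrt(45))/2, i.e. w ~= 6.8541 or w ~= 0.1459.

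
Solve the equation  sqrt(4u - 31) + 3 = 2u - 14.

u = 10

Isolate the radical: sqrt(4u - 31) = 2u - 17.
Square both sides: 4u - 31 = (2u - 17)^2.
Expand and rearrange: 4u^2 - 72u + 320 = 0.
Solving gives u = 10 or u = 8.
Check each candidate in the original equation:
  u = 10: sqrt(9) = 3, while 2u - 17 = 3 — valid.
  u = 8: sqrt(1) = 1, while 2u - 17 = -1 — extraneous.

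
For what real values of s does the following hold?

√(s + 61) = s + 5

s = 3

Square both sides: s + 61 = (s + 5)².
Expand and rearrange: s² + 9s - 36 = 0.
Solving gives s = 3 or s = -12.
Check each candidate in the original equation:
  s = 3: √(64) = 8, while s + 5 = 8 — valid.
  s = -12: √(49) = 7, while s + 5 = -7 — extraneous.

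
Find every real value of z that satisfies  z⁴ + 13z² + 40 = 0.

Let u = z². The equation becomes u² + 13u + 40 = 0.
Factor: (u + 5)(u + 8) = 0, so u = -5 or u = -8.
z² = -5 < 0 has no real solution.
z² = -8 < 0 has no real solution.

No real solutions.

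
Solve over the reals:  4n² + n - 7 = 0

Discriminant: (1)² − 4·4·(-7) = 113.
Quadratic formula: n = (-1 ± √113) / 8.
So n = -1/8 + √(113)/8 ≈ 1.2038 or n = -√(113)/8 - 1/8 ≈ -1.4538.

n = -1.4538 or n = 1.2038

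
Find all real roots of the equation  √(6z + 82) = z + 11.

Square both sides: 6z + 82 = (z + 11)².
Expand and rearrange: z² + 16z + 39 = 0.
Solving gives z = -3 or z = -13.
Check each candidate in the original equation:
  z = -3: √(64) = 8, while z + 11 = 8 — valid.
  z = -13: √(4) = 2, while z + 11 = -2 — extraneous.

z = -3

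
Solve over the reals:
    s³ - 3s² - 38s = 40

s = -4 or s = -1.217 or s = 8.217

Rearrange: s³ - 3s² - 38s - 40 = 0.
Possible rational roots are divisors of -40. Testing s = -4 gives 0, so (s + 4) is a factor.
Divide: s³ - 3s² - 38s - 40 = (s + 4)(s² - 7s - 10).
Apply the quadratic formula to s² - 7s - 10 = 0: s = (7 ± √89)/2, i.e. s ≈ 8.217 or s ≈ -1.217.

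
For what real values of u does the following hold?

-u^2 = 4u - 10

u = -5.7417 or u = 1.7417

Rearrange to standard form: -u^2 - 4u + 10 = 0.
Discriminant: (-4)^2 - 4*(-1)*10 = 56.
Quadratic formula: u = (4 +/- sqrt(56)) / (-2).
So u = -sqrt(14) - 2 ~= -5.7417 or u = -2 + sqrt(14) ~= 1.7417.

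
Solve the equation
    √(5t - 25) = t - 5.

t = 5 or t = 10

Square both sides: 5t - 25 = (t - 5)².
Expand and rearrange: t² - 15t + 50 = 0.
Solving gives t = 10 or t = 5.
Check each candidate in the original equation:
  t = 10: √(25) = 5, while t - 5 = 5 — valid.
  t = 5: √(0) = 0, while t - 5 = 0 — valid.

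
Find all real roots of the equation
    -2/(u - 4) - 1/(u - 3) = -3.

Multiply both sides by (u - 4)(u - 3):
-2(u - 3) - (u - 4) = -3(u - 4)(u - 3).
Expand and collect terms: -3u² + 24u - 46 = 0.
By the quadratic formula, u = (-24 ± √24) / -6, so u ≈ 3.1835 or u ≈ 4.8165.
Neither value makes a denominator zero (u ≠ 4, u ≠ 3), so both are valid.

u = 3.1835 or u = 4.8165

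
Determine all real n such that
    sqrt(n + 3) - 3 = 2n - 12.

Isolate the radical: sqrt(n + 3) = 2n - 9.
Square both sides: n + 3 = (2n - 9)^2.
Expand and rearrange: 4n^2 - 37n + 78 = 0.
Solving gives n = 6 or n = 3.25.
Check each candidate in the original equation:
  n = 6: sqrt(9) = 3, while 2n - 9 = 3 — valid.
  n = 3.25: sqrt(6.25) = 2.5, while 2n - 9 = -2.5 — extraneous.

n = 6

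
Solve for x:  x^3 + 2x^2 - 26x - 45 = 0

Possible rational roots are divisors of -45. Testing x = 5 gives 0, so (x - 5) is a factor.
Divide: x^3 + 2x^2 - 26x - 45 = (x - 5)(x^2 + 7x + 9).
Apply the quadratic formula to x^2 + 7x + 9 = 0: x = (-7 +/- sqrt(13))/2, i.e. x ~= -1.6972 or x ~= -5.3028.

x = -5.3028 or x = -1.6972 or x = 5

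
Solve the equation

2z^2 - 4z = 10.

Rearrange to standard form: 2z^2 - 4z - 10 = 0.
Discriminant: (-4)^2 - 4*2*(-10) = 96.
Quadratic formula: z = (4 +/- sqrt(96)) / 4.
So z = 1 + sqrt(6) ~= 3.4495 or z = 1 - sqrt(6) ~= -1.4495.

z = -1.4495 or z = 3.4495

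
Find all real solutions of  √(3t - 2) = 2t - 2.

t = 2

Square both sides: 3t - 2 = (2t - 2)².
Expand and rearrange: 4t² - 11t + 6 = 0.
Solving gives t = 2 or t = 0.75.
Check each candidate in the original equation:
  t = 2: √(4) = 2, while 2t - 2 = 2 — valid.
  t = 0.75: √(0.25) = 0.5, while 2t - 2 = -0.5 — extraneous.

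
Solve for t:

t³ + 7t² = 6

Rearrange: t³ + 7t² - 6 = 0.
Possible rational roots are divisors of -6. Testing t = -1 gives 0, so (t + 1) is a factor.
Divide: t³ + 7t² - 6 = (t + 1)(t² + 6t - 6).
Apply the quadratic formula to t² + 6t - 6 = 0: t = (-6 ± √60)/2, i.e. t ≈ 0.873 or t ≈ -6.873.

t = -6.873 or t = -1 or t = 0.873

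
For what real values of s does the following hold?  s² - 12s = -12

s = 1.101 or s = 10.899

Rearrange to standard form: s² - 12s + 12 = 0.
Discriminant: (-12)² − 4·1·12 = 96.
Quadratic formula: s = (12 ± √96) / 2.
So s = 2·√(6) + 6 ≈ 10.899 or s = 6 - 2·√(6) ≈ 1.101.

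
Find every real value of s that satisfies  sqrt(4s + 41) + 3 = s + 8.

s = 2

Isolate the radical: sqrt(4s + 41) = s + 5.
Square both sides: 4s + 41 = (s + 5)^2.
Expand and rearrange: s^2 + 6s - 16 = 0.
Solving gives s = 2 or s = -8.
Check each candidate in the original equation:
  s = 2: sqrt(49) = 7, while s + 5 = 7 — valid.
  s = -8: sqrt(9) = 3, while s + 5 = -3 — extraneous.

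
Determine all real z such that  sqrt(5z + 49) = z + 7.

z = 0

Square both sides: 5z + 49 = (z + 7)^2.
Expand and rearrange: z^2 + 9z = 0.
Solving gives z = 0 or z = -9.
Check each candidate in the original equation:
  z = 0: sqrt(49) = 7, while z + 7 = 7 — valid.
  z = -9: sqrt(4) = 2, while z + 7 = -2 — extraneous.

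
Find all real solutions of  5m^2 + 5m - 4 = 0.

m = -1.5247 or m = 0.5247

Discriminant: (5)^2 - 4*5*(-4) = 105.
Quadratic formula: m = (-5 +/- sqrt(105)) / 10.
So m = -1/2 + sqrt(105)/10 ~= 0.5247 or m = -sqrt(105)/10 - 1/2 ~= -1.5247.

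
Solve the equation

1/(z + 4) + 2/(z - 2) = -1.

Multiply both sides by (z + 4)(z - 2):
(z - 2) + 2(z + 4) = -(z + 4)(z - 2).
Expand and collect terms: -z² - 5z + 2 = 0.
By the quadratic formula, z = (5 ± √33) / -2, so z ≈ -5.3723 or z ≈ 0.3723.
Neither value makes a denominator zero (z ≠ -4, z ≠ 2), so both are valid.

z = -5.3723 or z = 0.3723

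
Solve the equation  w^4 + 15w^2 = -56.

Let u = w^2. The equation becomes u^2 + 15u + 56 = 0.
Factor: (u + 7)(u + 8) = 0, so u = -7 or u = -8.
w^2 = -7 < 0 has no real solution.
w^2 = -8 < 0 has no real solution.

No real solutions.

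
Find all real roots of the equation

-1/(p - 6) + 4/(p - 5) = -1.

Multiply both sides by (p - 6)(p - 5):
-(p - 5) + 4(p - 6) = -(p - 6)(p - 5).
Expand and collect terms: -p^2 + 8p - 11 = 0.
By the quadratic formula, p = (-8 +/- sqrt(20)) / -2, so p ~= 1.7639 or p ~= 6.2361.
Neither value makes a denominator zero (p != 6, p != 5), so both are valid.

p = 1.7639 or p = 6.2361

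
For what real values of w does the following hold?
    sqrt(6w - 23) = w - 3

Square both sides: 6w - 23 = (w - 3)^2.
Expand and rearrange: w^2 - 12w + 32 = 0.
Solving gives w = 8 or w = 4.
Check each candidate in the original equation:
  w = 8: sqrt(25) = 5, while w - 3 = 5 — valid.
  w = 4: sqrt(1) = 1, while w - 3 = 1 — valid.

w = 4 or w = 8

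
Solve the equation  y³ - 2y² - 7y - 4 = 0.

Possible rational roots are divisors of -4. Testing y = 4 gives 0, so (y - 4) is a factor.
Divide: y³ - 2y² - 7y - 4 = (y - 4)(y² + 2y + 1).
The quadratic has the repeated root y = -1.

y = -1 or y = 4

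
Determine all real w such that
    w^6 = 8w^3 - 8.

Let u = w^3. The equation becomes u^2 - 8u + 8 = 0.
By the quadratic formula, u = 2*sqrt(2) + 4 or u = 4 - 2*sqrt(2).
w^3 = 2*sqrt(2) + 4 gives w = (2*sqrt(2) + 4)^(1/3) ~= 1.8972.
w^3 = 4 - 2*sqrt(2) gives w = (4 - 2*sqrt(2))^(1/3) ~= 1.0542.

w = 1.0542 or w = 1.8972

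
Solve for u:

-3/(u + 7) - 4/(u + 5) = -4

u = -6.5447 or u = -3.7053

Multiply both sides by (u + 7)(u + 5):
-3(u + 5) - 4(u + 7) = -4(u + 7)(u + 5).
Expand and collect terms: -4u² - 41u - 97 = 0.
By the quadratic formula, u = (41 ± √129) / -8, so u ≈ -6.5447 or u ≈ -3.7053.
Neither value makes a denominator zero (u ≠ -7, u ≠ -5), so both are valid.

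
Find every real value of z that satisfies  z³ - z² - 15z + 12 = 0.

z = -3.7913 or z = 0.7913 or z = 4

Possible rational roots are divisors of 12. Testing z = 4 gives 0, so (z - 4) is a factor.
Divide: z³ - z² - 15z + 12 = (z - 4)(z² + 3z - 3).
Apply the quadratic formula to z² + 3z - 3 = 0: z = (-3 ± √21)/2, i.e. z ≈ 0.7913 or z ≈ -3.7913.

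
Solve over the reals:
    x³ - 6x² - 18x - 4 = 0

x = -2 or x = -0.2426 or x = 8.2426

Possible rational roots are divisors of -4. Testing x = -2 gives 0, so (x + 2) is a factor.
Divide: x³ - 6x² - 18x - 4 = (x + 2)(x² - 8x - 2).
Apply the quadratic formula to x² - 8x - 2 = 0: x = (8 ± √72)/2, i.e. x ≈ 8.2426 or x ≈ -0.2426.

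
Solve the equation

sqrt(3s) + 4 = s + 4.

Isolate the radical: sqrt(3s) = s.
Square both sides: 3s = (s)^2.
Expand and rearrange: s^2 - 3s = 0.
Solving gives s = 3 or s = 0.
Check each candidate in the original equation:
  s = 3: sqrt(9) = 3, while s = 3 — valid.
  s = 0: sqrt(0) = 0, while s = 0 — valid.

s = 0 or s = 3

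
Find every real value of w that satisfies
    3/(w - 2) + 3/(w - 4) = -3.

w = 0.5858 or w = 3.4142

Multiply both sides by (w - 2)(w - 4):
3(w - 4) + 3(w - 2) = -3(w - 2)(w - 4).
Expand and collect terms: -3w^2 + 12w - 6 = 0.
By the quadratic formula, w = (-12 +/- sqrt(72)) / -6, so w ~= 0.5858 or w ~= 3.4142.
Neither value makes a denominator zero (w != 2, w != 4), so both are valid.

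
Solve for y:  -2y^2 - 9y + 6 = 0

y = -5.0895 or y = 0.5895

Discriminant: (-9)^2 - 4*(-2)*6 = 129.
Quadratic formula: y = (9 +/- sqrt(129)) / (-4).
So y = -sqrt(129)/4 - 9/4 ~= -5.0895 or y = -9/4 + sqrt(129)/4 ~= 0.5895.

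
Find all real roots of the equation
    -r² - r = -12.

Bring every term to one side: -r² - r + 12 = 0.
Factor: -1(r + 4)(r - 3) = 0.
So r = -4 or r = 3.

r = -4 or r = 3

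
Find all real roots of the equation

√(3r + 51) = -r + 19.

Square both sides: 3r + 51 = (-r + 19)².
Expand and rearrange: r² - 41r + 310 = 0.
Solving gives r = 31 or r = 10.
Check each candidate in the original equation:
  r = 31: √(144) = 12, while -r + 19 = -12 — extraneous.
  r = 10: √(81) = 9, while -r + 19 = 9 — valid.

r = 10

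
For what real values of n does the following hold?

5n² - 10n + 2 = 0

n = 0.2254 or n = 1.7746

Discriminant: (-10)² − 4·5·2 = 60.
Quadratic formula: n = (10 ± √60) / 10.
So n = √(15)/5 + 1 ≈ 1.7746 or n = 1 - √(15)/5 ≈ 0.2254.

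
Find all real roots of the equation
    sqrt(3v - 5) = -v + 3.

v = 2

Square both sides: 3v - 5 = (-v + 3)^2.
Expand and rearrange: v^2 - 9v + 14 = 0.
Solving gives v = 7 or v = 2.
Check each candidate in the original equation:
  v = 7: sqrt(16) = 4, while -v + 3 = -4 — extraneous.
  v = 2: sqrt(1) = 1, while -v + 3 = 1 — valid.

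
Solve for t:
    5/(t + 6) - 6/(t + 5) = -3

Multiply both sides by (t + 6)(t + 5):
5(t + 5) - 6(t + 6) = -3(t + 6)(t + 5).
Expand and collect terms: -3t² - 32t - 79 = 0.
By the quadratic formula, t = (32 ± √76) / -6, so t ≈ -6.7863 or t ≈ -3.8804.
Neither value makes a denominator zero (t ≠ -6, t ≠ -5), so both are valid.

t = -6.7863 or t = -3.8804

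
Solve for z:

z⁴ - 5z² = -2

z = -2.1358 or z = -0.6622 or z = 0.6622 or z = 2.1358

Let u = z². The equation becomes u² - 5u + 2 = 0.
By the quadratic formula, u = √(17)/2 + 5/2 or u = 5/2 - √(17)/2.
z² = √(17)/2 + 5/2 gives z = ±√(√(17)/2 + 5/2) ≈ ±2.1358.
z² = 5/2 - √(17)/2 gives z = ±√(5/2 - √(17)/2) ≈ ±0.6622.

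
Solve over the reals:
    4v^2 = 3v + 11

v = -1.3252 or v = 2.0752

Rearrange to standard form: 4v^2 - 3v - 11 = 0.
Discriminant: (-3)^2 - 4*4*(-11) = 185.
Quadratic formula: v = (3 +/- sqrt(185)) / 8.
So v = 3/8 + sqrt(185)/8 ~= 2.0752 or v = 3/8 - sqrt(185)/8 ~= -1.3252.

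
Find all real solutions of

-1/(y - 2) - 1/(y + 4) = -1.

Multiply both sides by (y - 2)(y + 4):
-(y + 4) - (y - 2) = -(y - 2)(y + 4).
Expand and collect terms: -y² + 10 = 0.
By the quadratic formula, y = (0 ± √40) / -2, so y ≈ -3.1623 or y ≈ 3.1623.
Neither value makes a denominator zero (y ≠ 2, y ≠ -4), so both are valid.

y = -3.1623 or y = 3.1623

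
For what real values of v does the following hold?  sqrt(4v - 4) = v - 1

Square both sides: 4v - 4 = (v - 1)^2.
Expand and rearrange: v^2 - 6v + 5 = 0.
Solving gives v = 5 or v = 1.
Check each candidate in the original equation:
  v = 5: sqrt(16) = 4, while v - 1 = 4 — valid.
  v = 1: sqrt(0) = 0, while v - 1 = 0 — valid.

v = 1 or v = 5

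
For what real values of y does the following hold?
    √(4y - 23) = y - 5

Square both sides: 4y - 23 = (y - 5)².
Expand and rearrange: y² - 14y + 48 = 0.
Solving gives y = 8 or y = 6.
Check each candidate in the original equation:
  y = 8: √(9) = 3, while y - 5 = 3 — valid.
  y = 6: √(1) = 1, while y - 5 = 1 — valid.

y = 6 or y = 8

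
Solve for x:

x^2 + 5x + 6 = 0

x = -3 or x = -2

Factor: (x + 2)(x + 3) = 0.
So x = -2 or x = -3.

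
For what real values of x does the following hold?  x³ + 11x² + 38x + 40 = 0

Possible rational roots are divisors of 40. Testing x = -4 gives 0, so (x + 4) is a factor.
Divide: x³ + 11x² + 38x + 40 = (x + 4)(x² + 7x + 10).
Factor the quadratic: x = -2 or x = -5.

x = -5 or x = -4 or x = -2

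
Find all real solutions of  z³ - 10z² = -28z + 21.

Rearrange: z³ - 10z² + 28z - 21 = 0.
Possible rational roots are divisors of -21. Testing z = 3 gives 0, so (z - 3) is a factor.
Divide: z³ - 10z² + 28z - 21 = (z - 3)(z² - 7z + 7).
Apply the quadratic formula to z² - 7z + 7 = 0: z = (7 ± √21)/2, i.e. z ≈ 5.7913 or z ≈ 1.2087.

z = 1.2087 or z = 3 or z = 5.7913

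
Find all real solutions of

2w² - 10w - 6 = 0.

Discriminant: (-10)² − 4·2·(-6) = 148.
Quadratic formula: w = (10 ± √148) / 4.
So w = 5/2 + √(37)/2 ≈ 5.5414 or w = 5/2 - √(37)/2 ≈ -0.5414.

w = -0.5414 or w = 5.5414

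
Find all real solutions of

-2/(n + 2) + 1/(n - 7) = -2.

n = -0.9327 or n = 6.4327

Multiply both sides by (n + 2)(n - 7):
-2(n - 7) + (n + 2) = -2(n + 2)(n - 7).
Expand and collect terms: -2n² + 11n + 12 = 0.
By the quadratic formula, n = (-11 ± √217) / -4, so n ≈ -0.9327 or n ≈ 6.4327.
Neither value makes a denominator zero (n ≠ -2, n ≠ 7), so both are valid.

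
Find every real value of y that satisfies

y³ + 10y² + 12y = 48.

Rearrange: y³ + 10y² + 12y - 48 = 0.
Possible rational roots are divisors of -48. Testing y = -4 gives 0, so (y + 4) is a factor.
Divide: y³ + 10y² + 12y - 48 = (y + 4)(y² + 6y - 12).
Apply the quadratic formula to y² + 6y - 12 = 0: y = (-6 ± √84)/2, i.e. y ≈ 1.5826 or y ≈ -7.5826.

y = -7.5826 or y = -4 or y = 1.5826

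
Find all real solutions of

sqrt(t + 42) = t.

Square both sides: t + 42 = (t)^2.
Expand and rearrange: t^2 - t - 42 = 0.
Solving gives t = 7 or t = -6.
Check each candidate in the original equation:
  t = 7: sqrt(49) = 7, while t = 7 — valid.
  t = -6: sqrt(36) = 6, while t = -6 — extraneous.

t = 7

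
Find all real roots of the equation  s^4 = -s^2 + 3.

s = -1.1414 or s = 1.1414

Let u = s^2. The equation becomes u^2 + u - 3 = 0.
By the quadratic formula, u = -1/2 + sqrt(13)/2 or u = -sqrt(13)/2 - 1/2.
s^2 = -1/2 + sqrt(13)/2 gives s = +/-sqrt(-1/2 + sqrt(13)/2) ~= +/-1.1414.
s^2 = -sqrt(13)/2 - 1/2 < 0 has no real solution.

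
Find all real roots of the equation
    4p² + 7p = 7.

p = -2.4611 or p = 0.7111

Rearrange to standard form: 4p² + 7p - 7 = 0.
Discriminant: (7)² − 4·4·(-7) = 161.
Quadratic formula: p = (-7 ± √161) / 8.
So p = -7/8 + √(161)/8 ≈ 0.7111 or p = -√(161)/8 - 7/8 ≈ -2.4611.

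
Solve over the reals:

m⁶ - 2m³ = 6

Let u = m³. The equation becomes u² - 2u - 6 = 0.
By the quadratic formula, u = 1 + √(7) or u = 1 - √(7).
m³ = 1 + √(7) gives m = ∛(1 + √(7)) ≈ 1.5391.
m³ = 1 - √(7) gives m = -∛(-1 + √(7)) ≈ -1.1807.

m = -1.1807 or m = 1.5391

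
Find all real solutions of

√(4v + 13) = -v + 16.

Square both sides: 4v + 13 = (-v + 16)².
Expand and rearrange: v² - 36v + 243 = 0.
Solving gives v = 27 or v = 9.
Check each candidate in the original equation:
  v = 27: √(121) = 11, while -v + 16 = -11 — extraneous.
  v = 9: √(49) = 7, while -v + 16 = 7 — valid.

v = 9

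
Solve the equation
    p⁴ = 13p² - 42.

p = -2.6458 or p = -2.4495 or p = 2.4495 or p = 2.6458

Let u = p². The equation becomes u² - 13u + 42 = 0.
Factor: (u - 6)(u - 7) = 0, so u = 6 or u = 7.
p² = 6 gives p = ±√(6) ≈ ±2.4495.
p² = 7 gives p = ±√(7) ≈ ±2.6458.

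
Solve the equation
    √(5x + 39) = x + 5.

Square both sides: 5x + 39 = (x + 5)².
Expand and rearrange: x² + 5x - 14 = 0.
Solving gives x = 2 or x = -7.
Check each candidate in the original equation:
  x = 2: √(49) = 7, while x + 5 = 7 — valid.
  x = -7: √(4) = 2, while x + 5 = -2 — extraneous.

x = 2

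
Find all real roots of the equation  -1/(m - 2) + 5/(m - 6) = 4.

m = 1.8074 or m = 7.1926

Multiply both sides by (m - 2)(m - 6):
-(m - 6) + 5(m - 2) = 4(m - 2)(m - 6).
Expand and collect terms: 4m² - 36m + 52 = 0.
By the quadratic formula, m = (36 ± √464) / 8, so m ≈ 7.1926 or m ≈ 1.8074.
Neither value makes a denominator zero (m ≠ 2, m ≠ 6), so both are valid.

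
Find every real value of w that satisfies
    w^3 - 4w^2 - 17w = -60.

Rearrange: w^3 - 4w^2 - 17w + 60 = 0.
Possible rational roots are divisors of 60. Testing w = 5 gives 0, so (w - 5) is a factor.
Divide: w^3 - 4w^2 - 17w + 60 = (w - 5)(w^2 + w - 12).
Factor the quadratic: w = 3 or w = -4.

w = -4 or w = 3 or w = 5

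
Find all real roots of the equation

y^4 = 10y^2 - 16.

Let u = y^2. The equation becomes u^2 - 10u + 16 = 0.
Factor: (u - 8)(u - 2) = 0, so u = 8 or u = 2.
y^2 = 8 gives y = +/-2*sqrt(2) ~= +/-2.8284.
y^2 = 2 gives y = +/-sqrt(2) ~= +/-1.4142.

y = -2.8284 or y = -1.4142 or y = 1.4142 or y = 2.8284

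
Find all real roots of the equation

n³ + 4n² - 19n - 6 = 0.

n = -6.7016 or n = -0.2984 or n = 3

Possible rational roots are divisors of -6. Testing n = 3 gives 0, so (n - 3) is a factor.
Divide: n³ + 4n² - 19n - 6 = (n - 3)(n² + 7n + 2).
Apply the quadratic formula to n² + 7n + 2 = 0: n = (-7 ± √41)/2, i.e. n ≈ -0.2984 or n ≈ -6.7016.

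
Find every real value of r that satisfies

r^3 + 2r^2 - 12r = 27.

Rearrange: r^3 + 2r^2 - 12r - 27 = 0.
Possible rational roots are divisors of -27. Testing r = -3 gives 0, so (r + 3) is a factor.
Divide: r^3 + 2r^2 - 12r - 27 = (r + 3)(r^2 - r - 9).
Apply the quadratic formula to r^2 - r - 9 = 0: r = (1 +/- sqrt(37))/2, i.e. r ~= 3.5414 or r ~= -2.5414.

r = -3 or r = -2.5414 or r = 3.5414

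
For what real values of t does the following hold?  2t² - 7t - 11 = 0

t = -1.1762 or t = 4.6762

Discriminant: (-7)² − 4·2·(-11) = 137.
Quadratic formula: t = (7 ± √137) / 4.
So t = 7/4 + √(137)/4 ≈ 4.6762 or t = 7/4 - √(137)/4 ≈ -1.1762.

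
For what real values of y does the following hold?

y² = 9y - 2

y = 0.228 or y = 8.772

Rearrange to standard form: y² - 9y + 2 = 0.
Discriminant: (-9)² − 4·1·2 = 73.
Quadratic formula: y = (9 ± √73) / 2.
So y = √(73)/2 + 9/2 ≈ 8.772 or y = 9/2 - √(73)/2 ≈ 0.228.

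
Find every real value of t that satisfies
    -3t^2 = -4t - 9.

Rearrange to standard form: -3t^2 + 4t + 9 = 0.
Discriminant: (4)^2 - 4*(-3)*9 = 124.
Quadratic formula: t = (-4 +/- sqrt(124)) / (-6).
So t = 2/3 - sqrt(31)/3 ~= -1.1893 or t = 2/3 + sqrt(31)/3 ~= 2.5226.

t = -1.1893 or t = 2.5226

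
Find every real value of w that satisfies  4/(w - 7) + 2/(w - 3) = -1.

Multiply both sides by (w - 7)(w - 3):
4(w - 3) + 2(w - 7) = -(w - 7)(w - 3).
Expand and collect terms: -w^2 + 4w + 5 = 0.
Factor or apply the quadratic formula: w = -1 or w = 5.
Neither value makes a denominator zero (w != 7, w != 3), so both are valid.

w = -1 or w = 5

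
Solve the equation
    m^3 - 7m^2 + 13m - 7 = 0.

m = 1 or m = 1.5858 or m = 4.4142

Possible rational roots are divisors of -7. Testing m = 1 gives 0, so (m - 1) is a factor.
Divide: m^3 - 7m^2 + 13m - 7 = (m - 1)(m^2 - 6m + 7).
Apply the quadratic formula to m^2 - 6m + 7 = 0: m = (6 +/- sqrt(8))/2, i.e. m ~= 4.4142 or m ~= 1.5858.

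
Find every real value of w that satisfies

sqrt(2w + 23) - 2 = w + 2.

Isolate the radical: sqrt(2w + 23) = w + 4.
Square both sides: 2w + 23 = (w + 4)^2.
Expand and rearrange: w^2 + 6w - 7 = 0.
Solving gives w = 1 or w = -7.
Check each candidate in the original equation:
  w = 1: sqrt(25) = 5, while w + 4 = 5 — valid.
  w = -7: sqrt(9) = 3, while w + 4 = -3 — extraneous.

w = 1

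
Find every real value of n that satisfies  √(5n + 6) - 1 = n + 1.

n = -1 or n = 2

Isolate the radical: √(5n + 6) = n + 2.
Square both sides: 5n + 6 = (n + 2)².
Expand and rearrange: n² - n - 2 = 0.
Solving gives n = 2 or n = -1.
Check each candidate in the original equation:
  n = 2: √(16) = 4, while n + 2 = 4 — valid.
  n = -1: √(1) = 1, while n + 2 = 1 — valid.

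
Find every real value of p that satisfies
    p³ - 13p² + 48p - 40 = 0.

p = 1.1716 or p = 5 or p = 6.8284

Possible rational roots are divisors of -40. Testing p = 5 gives 0, so (p - 5) is a factor.
Divide: p³ - 13p² + 48p - 40 = (p - 5)(p² - 8p + 8).
Apply the quadratic formula to p² - 8p + 8 = 0: p = (8 ± √32)/2, i.e. p ≈ 6.8284 or p ≈ 1.1716.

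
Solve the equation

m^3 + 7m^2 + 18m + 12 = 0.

Possible rational roots are divisors of 12. Testing m = -1 gives 0, so (m + 1) is a factor.
Divide: m^3 + 7m^2 + 18m + 12 = (m + 1)(m^2 + 6m + 12).
The quadratic m^2 + 6m + 12 has discriminant -12 < 0, so no further real roots.

m = -1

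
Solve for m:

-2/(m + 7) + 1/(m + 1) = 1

Multiply both sides by (m + 7)(m + 1):
-2(m + 1) + (m + 7) = (m + 7)(m + 1).
Expand and collect terms: m² + 9m + 2 = 0.
By the quadratic formula, m = (-9 ± √73) / 2, so m ≈ -0.228 or m ≈ -8.772.
Neither value makes a denominator zero (m ≠ -7, m ≠ -1), so both are valid.

m = -8.772 or m = -0.228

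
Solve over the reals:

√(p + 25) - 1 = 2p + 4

p = 0

Isolate the radical: √(p + 25) = 2p + 5.
Square both sides: p + 25 = (2p + 5)².
Expand and rearrange: 4p² + 19p = 0.
Solving gives p = 0 or p = -4.75.
Check each candidate in the original equation:
  p = 0: √(25) = 5, while 2p + 5 = 5 — valid.
  p = -4.75: √(20.25) = 4.5, while 2p + 5 = -4.5 — extraneous.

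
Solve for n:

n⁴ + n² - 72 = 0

Let u = n². The equation becomes u² + u - 72 = 0.
Factor: (u - 8)(u + 9) = 0, so u = 8 or u = -9.
n² = 8 gives n = ±2·√(2) ≈ ±2.8284.
n² = -9 < 0 has no real solution.

n = -2.8284 or n = 2.8284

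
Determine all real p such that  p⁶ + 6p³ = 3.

p = -1.8628 or p = 0.7742

Let u = p³. The equation becomes u² + 6u - 3 = 0.
By the quadratic formula, u = -3 + 2·√(3) or u = -2·√(3) - 3.
p³ = -3 + 2·√(3) gives p = ∛(-3 + 2·√(3)) ≈ 0.7742.
p³ = -2·√(3) - 3 gives p = -∛(3 + 2·√(3)) ≈ -1.8628.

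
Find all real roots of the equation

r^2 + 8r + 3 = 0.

r = -7.6056 or r = -0.3944

Discriminant: (8)^2 - 4*1*3 = 52.
Quadratic formula: r = (-8 +/- sqrt(52)) / 2.
So r = -4 + sqrt(13) ~= -0.3944 or r = -4 - sqrt(13) ~= -7.6056.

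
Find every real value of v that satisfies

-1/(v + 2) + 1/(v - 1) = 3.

Multiply both sides by (v + 2)(v - 1):
-(v - 1) + (v + 2) = 3(v + 2)(v - 1).
Expand and collect terms: 3v^2 + 3v - 9 = 0.
By the quadratic formula, v = (-3 +/- sqrt(117)) / 6, so v ~= 1.3028 or v ~= -2.3028.
Neither value makes a denominator zero (v != -2, v != 1), so both are valid.

v = -2.3028 or v = 1.3028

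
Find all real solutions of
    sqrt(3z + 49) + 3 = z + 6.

Isolate the radical: sqrt(3z + 49) = z + 3.
Square both sides: 3z + 49 = (z + 3)^2.
Expand and rearrange: z^2 + 3z - 40 = 0.
Solving gives z = 5 or z = -8.
Check each candidate in the original equation:
  z = 5: sqrt(64) = 8, while z + 3 = 8 — valid.
  z = -8: sqrt(25) = 5, while z + 3 = -5 — extraneous.

z = 5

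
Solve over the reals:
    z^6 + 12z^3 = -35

Let u = z^3. The equation becomes u^2 + 12u + 35 = 0.
Factor: (u + 7)(u + 5) = 0, so u = -7 or u = -5.
z^3 = -7 gives z = -(7)^(1/3) ~= -1.9129.
z^3 = -5 gives z = -(5)^(1/3) ~= -1.71.

z = -1.9129 or z = -1.71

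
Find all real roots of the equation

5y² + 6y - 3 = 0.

y = -1.5798 or y = 0.3798

Discriminant: (6)² − 4·5·(-3) = 96.
Quadratic formula: y = (-6 ± √96) / 10.
So y = -3/5 + 2·√(6)/5 ≈ 0.3798 or y = -2·√(6)/5 - 3/5 ≈ -1.5798.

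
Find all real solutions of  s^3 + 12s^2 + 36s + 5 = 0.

Possible rational roots are divisors of 5. Testing s = -5 gives 0, so (s + 5) is a factor.
Divide: s^3 + 12s^2 + 36s + 5 = (s + 5)(s^2 + 7s + 1).
Apply the quadratic formula to s^2 + 7s + 1 = 0: s = (-7 +/- sqrt(45))/2, i.e. s ~= -0.1459 or s ~= -6.8541.

s = -6.8541 or s = -5 or s = -0.1459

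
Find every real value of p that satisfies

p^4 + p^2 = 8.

Let u = p^2. The equation becomes u^2 + u - 8 = 0.
By the quadratic formula, u = -1/2 + sqrt(33)/2 or u = -sqrt(33)/2 - 1/2.
p^2 = -1/2 + sqrt(33)/2 gives p = +/-sqrt(-1/2 + sqrt(33)/2) ~= +/-1.5402.
p^2 = -sqrt(33)/2 - 1/2 < 0 has no real solution.

p = -1.5402 or p = 1.5402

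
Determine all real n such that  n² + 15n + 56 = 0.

Factor: (n + 7)(n + 8) = 0.
So n = -7 or n = -8.

n = -8 or n = -7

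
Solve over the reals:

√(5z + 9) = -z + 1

z = -1

Square both sides: 5z + 9 = (-z + 1)².
Expand and rearrange: z² - 7z - 8 = 0.
Solving gives z = 8 or z = -1.
Check each candidate in the original equation:
  z = 8: √(49) = 7, while -z + 1 = -7 — extraneous.
  z = -1: √(4) = 2, while -z + 1 = 2 — valid.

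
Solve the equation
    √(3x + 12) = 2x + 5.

x = -1

Square both sides: 3x + 12 = (2x + 5)².
Expand and rearrange: 4x² + 17x + 13 = 0.
Solving gives x = -1 or x = -3.25.
Check each candidate in the original equation:
  x = -1: √(9) = 3, while 2x + 5 = 3 — valid.
  x = -3.25: √(2.25) = 1.5, while 2x + 5 = -1.5 — extraneous.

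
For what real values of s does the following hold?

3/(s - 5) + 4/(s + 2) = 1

s = 0.4174 or s = 9.5826

Multiply both sides by (s - 5)(s + 2):
3(s + 2) + 4(s - 5) = (s - 5)(s + 2).
Expand and collect terms: s^2 - 10s + 4 = 0.
By the quadratic formula, s = (10 +/- sqrt(84)) / 2, so s ~= 9.5826 or s ~= 0.4174.
Neither value makes a denominator zero (s != 5, s != -2), so both are valid.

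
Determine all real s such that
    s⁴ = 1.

s = -1 or s = 1

Let u = s². The equation becomes u² - 1 = 0.
Factor: (u + 1)(u - 1) = 0, so u = -1 or u = 1.
s² = -1 < 0 has no real solution.
s² = 1 gives s = ±1.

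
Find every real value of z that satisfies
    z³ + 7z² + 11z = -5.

z = -5 or z = -1

Rearrange: z³ + 7z² + 11z + 5 = 0.
Possible rational roots are divisors of 5. Testing z = -5 gives 0, so (z + 5) is a factor.
Divide: z³ + 7z² + 11z + 5 = (z + 5)(z² + 2z + 1).
The quadratic has the repeated root z = -1.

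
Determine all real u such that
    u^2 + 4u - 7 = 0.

Discriminant: (4)^2 - 4*1*(-7) = 44.
Quadratic formula: u = (-4 +/- sqrt(44)) / 2.
So u = -2 + sqrt(11) ~= 1.3166 or u = -sqrt(11) - 2 ~= -5.3166.

u = -5.3166 or u = 1.3166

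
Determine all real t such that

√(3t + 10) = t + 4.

Square both sides: 3t + 10 = (t + 4)².
Expand and rearrange: t² + 5t + 6 = 0.
Solving gives t = -2 or t = -3.
Check each candidate in the original equation:
  t = -2: √(4) = 2, while t + 4 = 2 — valid.
  t = -3: √(1) = 1, while t + 4 = 1 — valid.

t = -3 or t = -2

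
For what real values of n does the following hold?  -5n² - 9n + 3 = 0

n = -2.0874 or n = 0.2874

Discriminant: (-9)² − 4·(-5)·3 = 141.
Quadratic formula: n = (9 ± √141) / (-10).
So n = -√(141)/10 - 9/10 ≈ -2.0874 or n = -9/10 + √(141)/10 ≈ 0.2874.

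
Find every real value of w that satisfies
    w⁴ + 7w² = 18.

w = -1.4142 or w = 1.4142

Let u = w². The equation becomes u² + 7u - 18 = 0.
Factor: (u - 2)(u + 9) = 0, so u = 2 or u = -9.
w² = 2 gives w = ±√(2) ≈ ±1.4142.
w² = -9 < 0 has no real solution.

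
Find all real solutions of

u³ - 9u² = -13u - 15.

u = -0.7417 or u = 3 or u = 6.7417

Rearrange: u³ - 9u² + 13u + 15 = 0.
Possible rational roots are divisors of 15. Testing u = 3 gives 0, so (u - 3) is a factor.
Divide: u³ - 9u² + 13u + 15 = (u - 3)(u² - 6u - 5).
Apply the quadratic formula to u² - 6u - 5 = 0: u = (6 ± √56)/2, i.e. u ≈ 6.7417 or u ≈ -0.7417.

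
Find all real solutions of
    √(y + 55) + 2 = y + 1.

y = 9

Isolate the radical: √(y + 55) = y - 1.
Square both sides: y + 55 = (y - 1)².
Expand and rearrange: y² - 3y - 54 = 0.
Solving gives y = 9 or y = -6.
Check each candidate in the original equation:
  y = 9: √(64) = 8, while y - 1 = 8 — valid.
  y = -6: √(49) = 7, while y - 1 = -7 — extraneous.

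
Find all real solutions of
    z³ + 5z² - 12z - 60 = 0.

Possible rational roots are divisors of -60. Testing z = -5 gives 0, so (z + 5) is a factor.
Divide: z³ + 5z² - 12z - 60 = (z + 5)(z² - 12).
Apply the quadratic formula to z² - 12 = 0: z = (0 ± √48)/2, i.e. z ≈ 3.4641 or z ≈ -3.4641.

z = -5 or z = -3.4641 or z = 3.4641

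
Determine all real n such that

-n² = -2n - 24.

Bring every term to one side: -n² + 2n + 24 = 0.
Factor: -1(n - 6)(n + 4) = 0.
So n = 6 or n = -4.

n = -4 or n = 6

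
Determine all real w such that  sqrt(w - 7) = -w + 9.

Square both sides: w - 7 = (-w + 9)^2.
Expand and rearrange: w^2 - 19w + 88 = 0.
Solving gives w = 11 or w = 8.
Check each candidate in the original equation:
  w = 11: sqrt(4) = 2, while -w + 9 = -2 — extraneous.
  w = 8: sqrt(1) = 1, while -w + 9 = 1 — valid.

w = 8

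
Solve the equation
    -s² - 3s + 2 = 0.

s = -3.5616 or s = 0.5616

Discriminant: (-3)² − 4·(-1)·2 = 17.
Quadratic formula: s = (3 ± √17) / (-2).
So s = -√(17)/2 - 3/2 ≈ -3.5616 or s = -3/2 + √(17)/2 ≈ 0.5616.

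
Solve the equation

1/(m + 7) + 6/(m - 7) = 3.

m = -6.7091 or m = 9.0424

Multiply both sides by (m + 7)(m - 7):
(m - 7) + 6(m + 7) = 3(m + 7)(m - 7).
Expand and collect terms: 3m² - 7m - 182 = 0.
By the quadratic formula, m = (7 ± √2233) / 6, so m ≈ 9.0424 or m ≈ -6.7091.
Neither value makes a denominator zero (m ≠ -7, m ≠ 7), so both are valid.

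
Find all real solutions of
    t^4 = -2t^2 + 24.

Let u = t^2. The equation becomes u^2 + 2u - 24 = 0.
Factor: (u + 6)(u - 4) = 0, so u = -6 or u = 4.
t^2 = -6 < 0 has no real solution.
t^2 = 4 gives t = +/-2.

t = -2 or t = 2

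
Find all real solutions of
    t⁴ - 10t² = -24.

Let u = t². The equation becomes u² - 10u + 24 = 0.
Factor: (u - 6)(u - 4) = 0, so u = 6 or u = 4.
t² = 6 gives t = ±√(6) ≈ ±2.4495.
t² = 4 gives t = ±2.

t = -2.4495 or t = -2 or t = 2 or t = 2.4495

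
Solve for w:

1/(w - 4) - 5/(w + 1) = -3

w = 0.865 or w = 3.4684

Multiply both sides by (w - 4)(w + 1):
(w + 1) - 5(w - 4) = -3(w - 4)(w + 1).
Expand and collect terms: -3w^2 + 13w - 9 = 0.
By the quadratic formula, w = (-13 +/- sqrt(61)) / -6, so w ~= 0.865 or w ~= 3.4684.
Neither value makes a denominator zero (w != 4, w != -1), so both are valid.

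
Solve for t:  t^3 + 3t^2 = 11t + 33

Rearrange: t^3 + 3t^2 - 11t - 33 = 0.
Possible rational roots are divisors of -33. Testing t = -3 gives 0, so (t + 3) is a factor.
Divide: t^3 + 3t^2 - 11t - 33 = (t + 3)(t^2 - 11).
Apply the quadratic formula to t^2 - 11 = 0: t = (0 +/- sqrt(44))/2, i.e. t ~= 3.3166 or t ~= -3.3166.

t = -3.3166 or t = -3 or t = 3.3166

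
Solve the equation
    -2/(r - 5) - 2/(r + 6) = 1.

r = -8.3523 or r = 3.3523

Multiply both sides by (r - 5)(r + 6):
-2(r + 6) - 2(r - 5) = (r - 5)(r + 6).
Expand and collect terms: r² + 5r - 28 = 0.
By the quadratic formula, r = (-5 ± √137) / 2, so r ≈ 3.3523 or r ≈ -8.3523.
Neither value makes a denominator zero (r ≠ 5, r ≠ -6), so both are valid.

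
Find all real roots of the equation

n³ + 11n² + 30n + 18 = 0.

n = -7.1623 or n = -3 or n = -0.8377

Possible rational roots are divisors of 18. Testing n = -3 gives 0, so (n + 3) is a factor.
Divide: n³ + 11n² + 30n + 18 = (n + 3)(n² + 8n + 6).
Apply the quadratic formula to n² + 8n + 6 = 0: n = (-8 ± √40)/2, i.e. n ≈ -0.8377 or n ≈ -7.1623.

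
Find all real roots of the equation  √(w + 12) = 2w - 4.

w = 4

Square both sides: w + 12 = (2w - 4)².
Expand and rearrange: 4w² - 17w + 4 = 0.
Solving gives w = 4 or w = 0.25.
Check each candidate in the original equation:
  w = 4: √(16) = 4, while 2w - 4 = 4 — valid.
  w = 0.25: √(12.25) = 3.5, while 2w - 4 = -3.5 — extraneous.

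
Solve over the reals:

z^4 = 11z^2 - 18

Let u = z^2. The equation becomes u^2 - 11u + 18 = 0.
Factor: (u - 9)(u - 2) = 0, so u = 9 or u = 2.
z^2 = 9 gives z = +/-3.
z^2 = 2 gives z = +/-sqrt(2) ~= +/-1.4142.

z = -3 or z = -1.4142 or z = 1.4142 or z = 3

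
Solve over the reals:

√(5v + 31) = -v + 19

v = 10

Square both sides: 5v + 31 = (-v + 19)².
Expand and rearrange: v² - 43v + 330 = 0.
Solving gives v = 33 or v = 10.
Check each candidate in the original equation:
  v = 33: √(196) = 14, while -v + 19 = -14 — extraneous.
  v = 10: √(81) = 9, while -v + 19 = 9 — valid.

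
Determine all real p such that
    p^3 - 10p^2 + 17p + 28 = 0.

p = -1 or p = 4 or p = 7

Possible rational roots are divisors of 28. Testing p = 4 gives 0, so (p - 4) is a factor.
Divide: p^3 - 10p^2 + 17p + 28 = (p - 4)(p^2 - 6p - 7).
Factor the quadratic: p = 7 or p = -1.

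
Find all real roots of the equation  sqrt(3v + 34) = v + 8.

v = -3

Square both sides: 3v + 34 = (v + 8)^2.
Expand and rearrange: v^2 + 13v + 30 = 0.
Solving gives v = -3 or v = -10.
Check each candidate in the original equation:
  v = -3: sqrt(25) = 5, while v + 8 = 5 — valid.
  v = -10: sqrt(4) = 2, while v + 8 = -2 — extraneous.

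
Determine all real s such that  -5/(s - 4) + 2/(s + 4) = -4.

Multiply both sides by (s - 4)(s + 4):
-5(s + 4) + 2(s - 4) = -4(s - 4)(s + 4).
Expand and collect terms: -4s² + 3s + 92 = 0.
By the quadratic formula, s = (-3 ± √1481) / -8, so s ≈ -4.4355 or s ≈ 5.1855.
Neither value makes a denominator zero (s ≠ 4, s ≠ -4), so both are valid.

s = -4.4355 or s = 5.1855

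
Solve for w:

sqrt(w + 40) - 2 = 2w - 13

Isolate the radical: sqrt(w + 40) = 2w - 11.
Square both sides: w + 40 = (2w - 11)^2.
Expand and rearrange: 4w^2 - 45w + 81 = 0.
Solving gives w = 9 or w = 2.25.
Check each candidate in the original equation:
  w = 9: sqrt(49) = 7, while 2w - 11 = 7 — valid.
  w = 2.25: sqrt(42.25) = 6.5, while 2w - 11 = -6.5 — extraneous.

w = 9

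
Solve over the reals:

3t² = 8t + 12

Rearrange to standard form: 3t² - 8t - 12 = 0.
Discriminant: (-8)² − 4·3·(-12) = 208.
Quadratic formula: t = (8 ± √208) / 6.
So t = 4/3 + 2·√(13)/3 ≈ 3.737 or t = 4/3 - 2·√(13)/3 ≈ -1.0704.

t = -1.0704 or t = 3.737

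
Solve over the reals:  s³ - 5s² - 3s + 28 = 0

s = -2.1926 or s = 3.1926 or s = 4

Possible rational roots are divisors of 28. Testing s = 4 gives 0, so (s - 4) is a factor.
Divide: s³ - 5s² - 3s + 28 = (s - 4)(s² - s - 7).
Apply the quadratic formula to s² - s - 7 = 0: s = (1 ± √29)/2, i.e. s ≈ 3.1926 or s ≈ -2.1926.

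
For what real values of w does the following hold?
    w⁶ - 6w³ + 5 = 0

Let u = w³. The equation becomes u² - 6u + 5 = 0.
Factor: (u - 1)(u - 5) = 0, so u = 1 or u = 5.
w³ = 1 gives w = 1.
w³ = 5 gives w = ∛(5) ≈ 1.71.

w = 1 or w = 1.71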